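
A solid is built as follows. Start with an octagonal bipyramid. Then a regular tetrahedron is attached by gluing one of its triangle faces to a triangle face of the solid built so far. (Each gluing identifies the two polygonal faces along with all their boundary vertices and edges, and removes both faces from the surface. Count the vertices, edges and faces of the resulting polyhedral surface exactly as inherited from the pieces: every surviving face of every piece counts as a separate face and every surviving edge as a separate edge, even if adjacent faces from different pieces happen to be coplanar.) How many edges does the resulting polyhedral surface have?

An octagonal bipyramid: V=10, E=24, F=16.
Attach a regular tetrahedron (V=4, E=6, F=4) along a 3-gon: merge 3 vertices and 3 edges, delete both glued faces → V=11, E=27, F=18.
Check: V − E + F = 11 − 27 + 18 = 2.

27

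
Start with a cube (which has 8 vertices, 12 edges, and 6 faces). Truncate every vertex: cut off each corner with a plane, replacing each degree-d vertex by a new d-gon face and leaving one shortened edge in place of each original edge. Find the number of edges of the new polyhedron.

36

Truncation replaces each original edge-end by a new vertex, so V′ = 2E = 24.
Each original edge survives, and each old vertex of degree d contributes d new edges; summing degrees gives Σd = 2E, so E′ = E + 2E = 3E = 36.
Each original face survives and each original vertex becomes one new face: F′ = F + V = 14.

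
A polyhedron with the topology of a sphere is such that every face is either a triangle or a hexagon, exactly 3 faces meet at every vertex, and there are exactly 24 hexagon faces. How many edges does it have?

78

Let x be the number of triangles; then F = 24 + x.
Edge–face incidences: 2E = 6·24 + 3·x = 144 + 3x.
Every vertex has degree 3, so 3V = 2E.
Euler: V − E + F = 2 ⇒ (2E)/3 − E + (24 + x) = 2.
Multiply by 6: 2·(2E) − 3·(2E) + 6·(24 + x) = 12, i.e. 144 + 6x − (144 + 3x) = 12.
Collecting terms: 3x = 12, so x = 4.
Then 2E = 144 + 3·4 = 156, so E = 78, V = 2E/3 = 52, F = 24 + 4 = 28.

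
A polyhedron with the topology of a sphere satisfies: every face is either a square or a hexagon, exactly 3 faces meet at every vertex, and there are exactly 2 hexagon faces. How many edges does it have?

Let x be the number of squares; then F = 2 + x.
Edge–face incidences: 2E = 6·2 + 4·x = 12 + 4x.
Every vertex has degree 3, so 3V = 2E.
Euler: V − E + F = 2 ⇒ (2E)/3 − E + (2 + x) = 2.
Multiply by 6: 2·(2E) − 3·(2E) + 6·(2 + x) = 12, i.e. 12 + 6x − (12 + 4x) = 12.
Collecting terms: 2x = 12, so x = 6.
Then 2E = 12 + 4·6 = 36, so E = 18, V = 2E/3 = 12, F = 2 + 6 = 8.

18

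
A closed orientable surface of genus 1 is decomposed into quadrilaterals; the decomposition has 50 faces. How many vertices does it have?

50

χ = 2 − 2·1 = 0, and every face is a square so 4F = 2E.
E = 4·50/2 = 100. Then V = 0 + E − F = 0 + 100 − 50 = 50.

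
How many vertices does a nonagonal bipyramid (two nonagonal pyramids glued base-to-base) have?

A bipyramid over an n-gon has 2n triangular faces and n + 2 vertices: V = 9 + 2 = 11, E = 3·9 = 27, F = 2·9 = 18.

11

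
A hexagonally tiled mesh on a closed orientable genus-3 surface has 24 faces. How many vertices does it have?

χ = 2 − 2·3 = -4, and every face is a hexagon so 6F = 2E.
E = 6·24/2 = 72. Then V = -4 + E − F = -4 + 72 − 24 = 44.

44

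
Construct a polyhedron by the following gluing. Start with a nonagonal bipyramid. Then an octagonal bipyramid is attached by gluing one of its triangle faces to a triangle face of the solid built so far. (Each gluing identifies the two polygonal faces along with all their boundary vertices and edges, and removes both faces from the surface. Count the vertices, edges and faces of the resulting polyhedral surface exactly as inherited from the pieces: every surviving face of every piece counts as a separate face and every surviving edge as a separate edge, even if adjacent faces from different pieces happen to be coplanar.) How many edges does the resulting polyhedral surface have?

48

A nonagonal bipyramid: V=11, E=27, F=18.
Attach an octagonal bipyramid (V=10, E=24, F=16) along a 3-gon: merge 3 vertices and 3 edges, delete both glued faces → V=18, E=48, F=32.
Check: V − E + F = 18 − 48 + 32 = 2.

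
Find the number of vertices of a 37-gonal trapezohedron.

76

The n-trapezohedron (dual of the n-antiprism) has V = 2·37 + 2 = 76, E = 4·37 = 148, F = 2·37 = 74.
Check: V − E + F = 76 − 148 + 74 = 2.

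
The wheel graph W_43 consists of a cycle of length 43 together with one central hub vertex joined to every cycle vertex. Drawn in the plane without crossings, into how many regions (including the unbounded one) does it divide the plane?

W_43 has V = 43 + 1 = 44 vertices and E = 2·43 = 86 edges.
By Euler's formula F = 2 − V + E = 2 − 44 + 86 = 44.

44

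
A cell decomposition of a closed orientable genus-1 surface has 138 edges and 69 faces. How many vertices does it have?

69

For a closed orientable surface of genus 1, χ = 2 − 2·1 = 0.
V = 0 + E − F = 0 + 138 − 69 = 69.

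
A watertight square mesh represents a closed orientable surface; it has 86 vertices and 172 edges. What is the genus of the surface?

1

Every face is a square and each edge borders two faces, so 4F = 2·172, giving F = 86.
χ = V − E + F = 86 − 172 + 86 = 0.
For a closed orientable surface χ = 2 − 2g, so g = (2 − (0))/2 = 1.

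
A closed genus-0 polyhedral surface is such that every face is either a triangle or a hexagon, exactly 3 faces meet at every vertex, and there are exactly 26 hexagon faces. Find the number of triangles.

Let x be the number of triangles; then F = 26 + x.
Edge–face incidences: 2E = 6·26 + 3·x = 156 + 3x.
Every vertex has degree 3, so 3V = 2E.
Euler: V − E + F = 2 ⇒ (2E)/3 − E + (26 + x) = 2.
Multiply by 6: 2·(2E) − 3·(2E) + 6·(26 + x) = 12, i.e. 156 + 6x − (156 + 3x) = 12.
Collecting terms: 3x = 12, so x = 4.
Then 2E = 156 + 3·4 = 168, so E = 84, V = 2E/3 = 56, F = 26 + 4 = 30.

4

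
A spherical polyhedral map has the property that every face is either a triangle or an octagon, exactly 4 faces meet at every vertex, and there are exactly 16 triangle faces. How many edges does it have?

32

Let x be the number of octagons; then F = 16 + x.
Edge–face incidences: 2E = 3·16 + 8·x = 48 + 8x.
Every vertex has degree 4, so 4V = 2E.
Euler: V − E + F = 2 ⇒ (2E)/4 − E + (16 + x) = 2.
Multiply by 8: 2·(2E) − 4·(2E) + 8·(16 + x) = 16, i.e. 128 + 8x − 2·(48 + 8x) = 16.
Collecting terms: −8x + 32 = 16, so −8x = −16, so x = 2.
Then 2E = 48 + 8·2 = 64, so E = 32, V = 2E/4 = 16, F = 16 + 2 = 18.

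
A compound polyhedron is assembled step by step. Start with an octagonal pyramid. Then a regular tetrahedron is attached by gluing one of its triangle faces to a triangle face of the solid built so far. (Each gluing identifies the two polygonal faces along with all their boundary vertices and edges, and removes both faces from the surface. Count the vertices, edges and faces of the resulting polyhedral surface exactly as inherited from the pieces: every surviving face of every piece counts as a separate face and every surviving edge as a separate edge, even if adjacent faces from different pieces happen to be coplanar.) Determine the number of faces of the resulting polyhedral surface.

An octagonal pyramid: V=9, E=16, F=9.
Attach a regular tetrahedron (V=4, E=6, F=4) along a 3-gon: merge 3 vertices and 3 edges, delete both glued faces → V=10, E=19, F=11.
Check: V − E + F = 10 − 19 + 11 = 2.

11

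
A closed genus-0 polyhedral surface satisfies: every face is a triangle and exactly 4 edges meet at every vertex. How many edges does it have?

Each face has 3 edges and each edge borders two faces, so 2E = 3F.
Each vertex has degree 4, so 4V = 2E and hence V = 3F/4.
Euler: V − E + F = 2 ⇒ (3F/4) − (3F/2) + F = 2.
Multiply by 8: (6 − 12 + 8)F = 16, i.e. 2F = 16.
So F = 8, E = 3·8/2 = 12, V = 3·8/4 = 6.

12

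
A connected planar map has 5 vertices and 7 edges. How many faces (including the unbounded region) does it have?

Euler's formula for a connected plane graph: V − E + F = 2, so F = 2 − 5 + 7 = 4.

4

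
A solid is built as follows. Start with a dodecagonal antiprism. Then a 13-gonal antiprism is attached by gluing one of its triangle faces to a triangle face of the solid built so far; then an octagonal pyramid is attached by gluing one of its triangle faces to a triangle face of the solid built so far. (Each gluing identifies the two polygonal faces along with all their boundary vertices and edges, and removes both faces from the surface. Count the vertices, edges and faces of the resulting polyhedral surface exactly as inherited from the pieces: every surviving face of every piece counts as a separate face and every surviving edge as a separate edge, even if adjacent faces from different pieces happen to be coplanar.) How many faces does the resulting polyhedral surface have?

A dodecagonal antiprism: V=24, E=48, F=26.
Attach a 13-gonal antiprism (V=26, E=52, F=28) along a 3-gon: merge 3 vertices and 3 edges, delete both glued faces → V=47, E=97, F=52.
Attach an octagonal pyramid (V=9, E=16, F=9) along a 3-gon: merge 3 vertices and 3 edges, delete both glued faces → V=53, E=110, F=59.
Check: V − E + F = 53 − 110 + 59 = 2.

59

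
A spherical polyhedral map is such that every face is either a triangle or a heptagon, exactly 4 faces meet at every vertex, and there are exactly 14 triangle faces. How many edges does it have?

Let x be the number of heptagons; then F = 14 + x.
Edge–face incidences: 2E = 3·14 + 7·x = 42 + 7x.
Every vertex has degree 4, so 4V = 2E.
Euler: V − E + F = 2 ⇒ (2E)/4 − E + (14 + x) = 2.
Multiply by 8: 2·(2E) − 4·(2E) + 8·(14 + x) = 16, i.e. 112 + 8x − 2·(42 + 7x) = 16.
Collecting terms: −6x + 28 = 16, so −6x = −12, so x = 2.
Then 2E = 42 + 7·2 = 56, so E = 28, V = 2E/4 = 14, F = 14 + 2 = 16.

28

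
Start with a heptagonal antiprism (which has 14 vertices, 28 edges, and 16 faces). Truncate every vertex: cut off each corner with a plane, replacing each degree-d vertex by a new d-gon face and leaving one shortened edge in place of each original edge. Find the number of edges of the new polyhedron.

84

Truncation replaces each original edge-end by a new vertex, so V′ = 2E = 56.
Each original edge survives, and each old vertex of degree d contributes d new edges; summing degrees gives Σd = 2E, so E′ = E + 2E = 3E = 84.
Each original face survives and each original vertex becomes one new face: F′ = F + V = 30.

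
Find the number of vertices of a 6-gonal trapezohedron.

14

The n-trapezohedron (dual of the n-antiprism) has V = 2·6 + 2 = 14, E = 4·6 = 24, F = 2·6 = 12.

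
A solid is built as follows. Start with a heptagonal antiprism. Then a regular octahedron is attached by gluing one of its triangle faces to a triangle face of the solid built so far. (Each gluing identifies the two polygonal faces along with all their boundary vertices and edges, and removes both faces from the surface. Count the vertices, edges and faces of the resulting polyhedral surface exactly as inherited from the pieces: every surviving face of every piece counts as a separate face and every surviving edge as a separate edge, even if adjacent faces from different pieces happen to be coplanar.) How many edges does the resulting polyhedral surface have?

37

A heptagonal antiprism: V=14, E=28, F=16.
Attach a regular octahedron (V=6, E=12, F=8) along a 3-gon: merge 3 vertices and 3 edges, delete both glued faces → V=17, E=37, F=22.
Check: V − E + F = 17 − 37 + 22 = 2.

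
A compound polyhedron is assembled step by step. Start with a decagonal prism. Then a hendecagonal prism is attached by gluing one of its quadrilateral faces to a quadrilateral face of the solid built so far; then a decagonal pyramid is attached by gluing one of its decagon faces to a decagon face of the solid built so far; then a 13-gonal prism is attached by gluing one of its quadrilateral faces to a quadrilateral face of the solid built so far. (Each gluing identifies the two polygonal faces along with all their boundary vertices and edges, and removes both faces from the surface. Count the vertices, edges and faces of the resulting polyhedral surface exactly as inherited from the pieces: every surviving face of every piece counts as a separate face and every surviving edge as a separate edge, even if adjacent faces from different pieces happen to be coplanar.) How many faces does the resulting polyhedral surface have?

45

A decagonal prism: V=20, E=30, F=12.
Attach a hendecagonal prism (V=22, E=33, F=13) along a 4-gon: merge 4 vertices and 4 edges, delete both glued faces → V=38, E=59, F=23.
Attach a decagonal pyramid (V=11, E=20, F=11) along a 10-gon: merge 10 vertices and 10 edges, delete both glued faces → V=39, E=69, F=32.
Attach a 13-gonal prism (V=26, E=39, F=15) along a 4-gon: merge 4 vertices and 4 edges, delete both glued faces → V=61, E=104, F=45.
Check: V − E + F = 61 − 104 + 45 = 2.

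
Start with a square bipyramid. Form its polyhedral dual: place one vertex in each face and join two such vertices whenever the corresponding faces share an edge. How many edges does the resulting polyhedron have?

The base solid has V = 6, E = 12, F = 8.
The dual swaps V and F and preserves E: V′ = F = 8, E′ = E = 12, F′ = V = 6.

12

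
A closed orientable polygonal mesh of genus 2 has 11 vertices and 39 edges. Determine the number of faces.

For a closed orientable surface of genus 2, χ = 2 − 2·2 = -2.
F = -2 − V + E = -2 − 11 + 39 = 26.

26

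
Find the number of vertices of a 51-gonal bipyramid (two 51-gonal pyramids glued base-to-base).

A bipyramid over an n-gon has 2n triangular faces and n + 2 vertices: V = 51 + 2 = 53, E = 3·51 = 153, F = 2·51 = 102.

53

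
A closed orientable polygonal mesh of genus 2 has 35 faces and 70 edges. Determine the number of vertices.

For a closed orientable surface of genus 2, χ = 2 − 2·2 = -2.
V = -2 + E − F = -2 + 70 − 35 = 33.

33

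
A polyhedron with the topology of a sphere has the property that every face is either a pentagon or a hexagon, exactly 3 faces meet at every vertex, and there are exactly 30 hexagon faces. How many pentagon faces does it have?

12

Let x be the number of pentagons; then F = 30 + x.
Edge–face incidences: 2E = 6·30 + 5·x = 180 + 5x.
Every vertex has degree 3, so 3V = 2E.
Euler: V − E + F = 2 ⇒ (2E)/3 − E + (30 + x) = 2.
Multiply by 6: 2·(2E) − 3·(2E) + 6·(30 + x) = 12, i.e. 180 + 6x − (180 + 5x) = 12.
Collecting terms: x = 12.
Then 2E = 180 + 5·12 = 240, so E = 120, V = 2E/3 = 80, F = 30 + 12 = 42.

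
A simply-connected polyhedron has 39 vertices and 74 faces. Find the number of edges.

Here V − E + F = 2.
E = V + F − (2) = 39 + 74 − (2) = 111.

111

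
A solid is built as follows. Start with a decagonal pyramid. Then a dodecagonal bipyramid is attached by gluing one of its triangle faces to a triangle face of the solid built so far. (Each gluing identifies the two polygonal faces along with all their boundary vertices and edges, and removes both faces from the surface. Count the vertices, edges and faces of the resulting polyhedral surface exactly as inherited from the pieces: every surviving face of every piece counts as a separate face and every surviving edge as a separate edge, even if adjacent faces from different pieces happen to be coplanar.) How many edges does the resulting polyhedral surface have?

A decagonal pyramid: V=11, E=20, F=11.
Attach a dodecagonal bipyramid (V=14, E=36, F=24) along a 3-gon: merge 3 vertices and 3 edges, delete both glued faces → V=22, E=53, F=33.
Check: V − E + F = 22 − 53 + 33 = 2.

53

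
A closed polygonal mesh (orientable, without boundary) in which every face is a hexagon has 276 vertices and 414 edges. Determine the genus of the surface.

Every face is a hexagon and each edge borders two faces, so 6F = 2·414, giving F = 138.
χ = V − E + F = 276 − 414 + 138 = 0.
For a closed orientable surface χ = 2 − 2g, so g = (2 − (0))/2 = 1.

1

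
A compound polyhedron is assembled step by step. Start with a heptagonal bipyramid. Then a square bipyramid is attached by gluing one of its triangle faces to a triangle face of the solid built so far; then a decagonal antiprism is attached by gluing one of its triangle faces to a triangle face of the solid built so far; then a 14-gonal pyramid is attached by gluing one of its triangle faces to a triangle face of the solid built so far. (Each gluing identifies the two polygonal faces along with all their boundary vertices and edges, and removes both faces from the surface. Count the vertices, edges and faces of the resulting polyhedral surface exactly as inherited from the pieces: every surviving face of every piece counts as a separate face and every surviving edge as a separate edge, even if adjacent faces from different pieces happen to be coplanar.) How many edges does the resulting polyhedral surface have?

A heptagonal bipyramid: V=9, E=21, F=14.
Attach a square bipyramid (V=6, E=12, F=8) along a 3-gon: merge 3 vertices and 3 edges, delete both glued faces → V=12, E=30, F=20.
Attach a decagonal antiprism (V=20, E=40, F=22) along a 3-gon: merge 3 vertices and 3 edges, delete both glued faces → V=29, E=67, F=40.
Attach a 14-gonal pyramid (V=15, E=28, F=15) along a 3-gon: merge 3 vertices and 3 edges, delete both glued faces → V=41, E=92, F=53.
Check: V − E + F = 41 − 92 + 53 = 2.

92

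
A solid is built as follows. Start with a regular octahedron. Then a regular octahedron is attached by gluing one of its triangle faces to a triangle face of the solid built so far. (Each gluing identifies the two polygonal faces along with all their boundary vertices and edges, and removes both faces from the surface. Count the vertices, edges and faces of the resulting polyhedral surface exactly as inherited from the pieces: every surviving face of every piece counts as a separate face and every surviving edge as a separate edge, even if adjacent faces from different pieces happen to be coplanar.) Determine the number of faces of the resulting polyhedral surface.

A regular octahedron: V=6, E=12, F=8.
Attach a regular octahedron (V=6, E=12, F=8) along a 3-gon: merge 3 vertices and 3 edges, delete both glued faces → V=9, E=21, F=14.
Check: V − E + F = 9 − 21 + 14 = 2.

14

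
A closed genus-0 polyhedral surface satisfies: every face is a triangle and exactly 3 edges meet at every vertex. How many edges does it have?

6

Each face has 3 edges and each edge borders two faces, so 2E = 3F.
Each vertex has degree 3, so 3V = 2E and hence V = 3F/3.
Euler: V − E + F = 2 ⇒ (3F/3) − (3F/2) + F = 2.
Multiply by 6: (6 − 9 + 6)F = 12, i.e. 3F = 12.
So F = 4, E = 3·4/2 = 6, V = 3·4/3 = 4.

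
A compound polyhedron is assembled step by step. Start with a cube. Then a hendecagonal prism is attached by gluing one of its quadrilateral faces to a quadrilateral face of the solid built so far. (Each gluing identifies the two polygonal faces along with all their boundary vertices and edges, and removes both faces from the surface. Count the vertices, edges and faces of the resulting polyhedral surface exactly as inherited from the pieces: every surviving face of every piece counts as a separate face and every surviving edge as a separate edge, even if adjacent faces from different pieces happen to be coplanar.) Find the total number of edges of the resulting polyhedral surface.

A cube: V=8, E=12, F=6.
Attach a hendecagonal prism (V=22, E=33, F=13) along a 4-gon: merge 4 vertices and 4 edges, delete both glued faces → V=26, E=41, F=17.
Check: V − E + F = 26 − 41 + 17 = 2.

41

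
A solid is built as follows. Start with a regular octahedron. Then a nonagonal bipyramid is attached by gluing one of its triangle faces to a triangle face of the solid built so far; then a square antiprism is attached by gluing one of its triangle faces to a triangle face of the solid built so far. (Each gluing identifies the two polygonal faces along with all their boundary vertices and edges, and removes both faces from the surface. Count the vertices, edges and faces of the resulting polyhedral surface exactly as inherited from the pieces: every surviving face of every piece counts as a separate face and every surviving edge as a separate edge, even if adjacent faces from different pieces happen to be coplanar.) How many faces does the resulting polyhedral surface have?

32

A regular octahedron: V=6, E=12, F=8.
Attach a nonagonal bipyramid (V=11, E=27, F=18) along a 3-gon: merge 3 vertices and 3 edges, delete both glued faces → V=14, E=36, F=24.
Attach a square antiprism (V=8, E=16, F=10) along a 3-gon: merge 3 vertices and 3 edges, delete both glued faces → V=19, E=49, F=32.
Check: V − E + F = 19 − 49 + 32 = 2.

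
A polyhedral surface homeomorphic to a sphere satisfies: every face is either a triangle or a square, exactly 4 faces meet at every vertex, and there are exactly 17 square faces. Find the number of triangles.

8

Let x be the number of triangles; then F = 17 + x.
Edge–face incidences: 2E = 4·17 + 3·x = 68 + 3x.
Every vertex has degree 4, so 4V = 2E.
Euler: V − E + F = 2 ⇒ (2E)/4 − E + (17 + x) = 2.
Multiply by 8: 2·(2E) − 4·(2E) + 8·(17 + x) = 16, i.e. 136 + 8x − 2·(68 + 3x) = 16.
Collecting terms: 2x = 16, so x = 8.
Then 2E = 68 + 3·8 = 92, so E = 46, V = 2E/4 = 23, F = 17 + 8 = 25.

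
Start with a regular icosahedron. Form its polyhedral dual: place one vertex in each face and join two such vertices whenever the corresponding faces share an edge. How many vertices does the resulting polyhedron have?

The base solid has V = 12, E = 30, F = 20.
The dual swaps V and F and preserves E: V′ = F = 20, E′ = E = 30, F′ = V = 12.

20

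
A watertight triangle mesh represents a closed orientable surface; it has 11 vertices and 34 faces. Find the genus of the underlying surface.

4

Every face is a triangle, so 2E = 3·34 = 102, giving E = 51.
χ = V − E + F = 11 − 51 + 34 = -6.
For a closed orientable surface χ = 2 − 2g, so g = (2 − (-6))/2 = 4.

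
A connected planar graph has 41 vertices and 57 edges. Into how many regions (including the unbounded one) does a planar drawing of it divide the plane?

18

Euler's formula for a connected plane graph: V − E + F = 2, so F = 2 − 41 + 57 = 18.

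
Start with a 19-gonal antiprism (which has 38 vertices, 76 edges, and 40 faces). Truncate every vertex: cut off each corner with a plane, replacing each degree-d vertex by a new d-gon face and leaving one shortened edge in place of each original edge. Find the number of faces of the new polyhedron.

Truncation replaces each original edge-end by a new vertex, so V′ = 2E = 152.
Each original edge survives, and each old vertex of degree d contributes d new edges; summing degrees gives Σd = 2E, so E′ = E + 2E = 3E = 228.
Each original face survives and each original vertex becomes one new face: F′ = F + V = 78.

78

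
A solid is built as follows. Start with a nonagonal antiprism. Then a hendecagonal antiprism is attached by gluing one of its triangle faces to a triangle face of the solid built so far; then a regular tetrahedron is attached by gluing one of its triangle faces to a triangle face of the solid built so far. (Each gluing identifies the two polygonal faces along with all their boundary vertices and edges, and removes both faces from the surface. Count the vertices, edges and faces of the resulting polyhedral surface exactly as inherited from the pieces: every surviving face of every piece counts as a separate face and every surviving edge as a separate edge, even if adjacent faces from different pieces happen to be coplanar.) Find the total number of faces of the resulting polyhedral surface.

44

A nonagonal antiprism: V=18, E=36, F=20.
Attach a hendecagonal antiprism (V=22, E=44, F=24) along a 3-gon: merge 3 vertices and 3 edges, delete both glued faces → V=37, E=77, F=42.
Attach a regular tetrahedron (V=4, E=6, F=4) along a 3-gon: merge 3 vertices and 3 edges, delete both glued faces → V=38, E=80, F=44.
Check: V − E + F = 38 − 80 + 44 = 2.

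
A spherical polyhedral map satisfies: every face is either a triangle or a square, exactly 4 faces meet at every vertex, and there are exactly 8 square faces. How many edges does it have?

Let x be the number of triangles; then F = 8 + x.
Edge–face incidences: 2E = 4·8 + 3·x = 32 + 3x.
Every vertex has degree 4, so 4V = 2E.
Euler: V − E + F = 2 ⇒ (2E)/4 − E + (8 + x) = 2.
Multiply by 8: 2·(2E) − 4·(2E) + 8·(8 + x) = 16, i.e. 64 + 8x − 2·(32 + 3x) = 16.
Collecting terms: 2x = 16, so x = 8.
Then 2E = 32 + 3·8 = 56, so E = 28, V = 2E/4 = 14, F = 8 + 8 = 16.

28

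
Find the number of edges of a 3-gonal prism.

A prism on an n-gon has two n-gon bases and n rectangular sides: V = 2·3 = 6, E = 3·3 = 9, F = 3 + 2 = 5.

9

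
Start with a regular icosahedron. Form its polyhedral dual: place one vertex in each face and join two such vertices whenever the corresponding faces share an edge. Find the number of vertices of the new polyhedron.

20

The base solid has V = 12, E = 30, F = 20.
The dual swaps V and F and preserves E: V′ = F = 20, E′ = E = 30, F′ = V = 12.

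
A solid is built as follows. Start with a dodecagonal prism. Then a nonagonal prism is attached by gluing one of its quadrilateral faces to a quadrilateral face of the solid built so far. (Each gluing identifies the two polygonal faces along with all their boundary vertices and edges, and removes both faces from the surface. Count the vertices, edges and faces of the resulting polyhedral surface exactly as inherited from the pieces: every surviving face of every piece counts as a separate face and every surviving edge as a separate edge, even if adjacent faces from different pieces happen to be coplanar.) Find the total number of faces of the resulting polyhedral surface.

A dodecagonal prism: V=24, E=36, F=14.
Attach a nonagonal prism (V=18, E=27, F=11) along a 4-gon: merge 4 vertices and 4 edges, delete both glued faces → V=38, E=59, F=23.
Check: V − E + F = 38 − 59 + 23 = 2.

23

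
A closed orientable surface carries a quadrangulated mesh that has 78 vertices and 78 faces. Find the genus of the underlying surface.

Every face is a square, so 2E = 4·78 = 312, giving E = 156.
χ = V − E + F = 78 − 156 + 78 = 0.
For a closed orientable surface χ = 2 − 2g, so g = (2 − (0))/2 = 1.

1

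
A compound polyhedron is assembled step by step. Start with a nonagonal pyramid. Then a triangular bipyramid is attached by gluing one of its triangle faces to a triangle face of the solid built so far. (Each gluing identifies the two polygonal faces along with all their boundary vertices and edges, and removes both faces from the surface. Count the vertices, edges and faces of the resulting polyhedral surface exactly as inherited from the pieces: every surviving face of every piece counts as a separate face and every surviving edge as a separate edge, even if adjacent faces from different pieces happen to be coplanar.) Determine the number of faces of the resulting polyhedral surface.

A nonagonal pyramid: V=10, E=18, F=10.
Attach a triangular bipyramid (V=5, E=9, F=6) along a 3-gon: merge 3 vertices and 3 edges, delete both glued faces → V=12, E=24, F=14.
Check: V − E + F = 12 − 24 + 14 = 2.

14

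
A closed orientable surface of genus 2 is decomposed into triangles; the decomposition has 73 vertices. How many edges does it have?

225

χ = 2 − 2·2 = -2, and every face is a triangle so 3F = 2E.
V − E + F = -2 with E = 3F/2 gives 73 − (3/2 − 1)·F = -2, so F = 150 and E = 225.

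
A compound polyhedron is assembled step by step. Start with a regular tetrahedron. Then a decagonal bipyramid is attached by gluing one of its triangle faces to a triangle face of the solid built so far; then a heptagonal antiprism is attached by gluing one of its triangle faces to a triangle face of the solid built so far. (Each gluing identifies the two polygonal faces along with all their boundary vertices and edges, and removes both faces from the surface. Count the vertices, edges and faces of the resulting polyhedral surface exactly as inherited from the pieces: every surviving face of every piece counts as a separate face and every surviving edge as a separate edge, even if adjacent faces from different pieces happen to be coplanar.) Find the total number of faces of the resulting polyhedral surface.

A regular tetrahedron: V=4, E=6, F=4.
Attach a decagonal bipyramid (V=12, E=30, F=20) along a 3-gon: merge 3 vertices and 3 edges, delete both glued faces → V=13, E=33, F=22.
Attach a heptagonal antiprism (V=14, E=28, F=16) along a 3-gon: merge 3 vertices and 3 edges, delete both glued faces → V=24, E=58, F=36.
Check: V − E + F = 24 − 58 + 36 = 2.

36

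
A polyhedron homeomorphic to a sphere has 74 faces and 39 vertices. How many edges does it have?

Here V − E + F = 2.
E = V + F − (2) = 39 + 74 − (2) = 111.

111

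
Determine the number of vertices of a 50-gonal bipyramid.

52

A bipyramid over an n-gon has 2n triangular faces and n + 2 vertices: V = 50 + 2 = 52, E = 3·50 = 150, F = 2·50 = 100.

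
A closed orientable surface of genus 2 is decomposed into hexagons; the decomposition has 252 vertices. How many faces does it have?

χ = 2 − 2·2 = -2, and every face is a hexagon so 6F = 2E.
V − E + F = -2 with E = 6F/2 gives 252 − (6/2 − 1)·F = -2, so F = 127 and E = 381.

127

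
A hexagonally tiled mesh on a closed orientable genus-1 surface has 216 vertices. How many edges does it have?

χ = 2 − 2·1 = 0, and every face is a hexagon so 6F = 2E.
V − E + F = 0 with E = 6F/2 gives 216 − (6/2 − 1)·F = 0, so F = 108 and E = 324.

324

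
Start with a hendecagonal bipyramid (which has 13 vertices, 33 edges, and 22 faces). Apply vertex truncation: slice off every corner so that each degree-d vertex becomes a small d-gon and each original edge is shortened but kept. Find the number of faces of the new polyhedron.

Truncation replaces each original edge-end by a new vertex, so V′ = 2E = 66.
Each original edge survives, and each old vertex of degree d contributes d new edges; summing degrees gives Σd = 2E, so E′ = E + 2E = 3E = 99.
Each original face survives and each original vertex becomes one new face: F′ = F + V = 35.

35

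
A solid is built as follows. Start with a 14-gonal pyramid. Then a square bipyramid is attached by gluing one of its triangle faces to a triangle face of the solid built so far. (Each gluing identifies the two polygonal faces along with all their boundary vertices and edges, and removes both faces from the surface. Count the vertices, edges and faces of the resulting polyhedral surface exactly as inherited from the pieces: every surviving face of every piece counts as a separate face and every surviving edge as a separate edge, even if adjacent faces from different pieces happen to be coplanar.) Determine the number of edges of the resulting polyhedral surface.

A 14-gonal pyramid: V=15, E=28, F=15.
Attach a square bipyramid (V=6, E=12, F=8) along a 3-gon: merge 3 vertices and 3 edges, delete both glued faces → V=18, E=37, F=21.
Check: V − E + F = 18 − 37 + 21 = 2.

37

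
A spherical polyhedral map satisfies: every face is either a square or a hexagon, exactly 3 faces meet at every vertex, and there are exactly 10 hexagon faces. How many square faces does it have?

6

Let x be the number of squares; then F = 10 + x.
Edge–face incidences: 2E = 6·10 + 4·x = 60 + 4x.
Every vertex has degree 3, so 3V = 2E.
Euler: V − E + F = 2 ⇒ (2E)/3 − E + (10 + x) = 2.
Multiply by 6: 2·(2E) − 3·(2E) + 6·(10 + x) = 12, i.e. 60 + 6x − (60 + 4x) = 12.
Collecting terms: 2x = 12, so x = 6.
Then 2E = 60 + 4·6 = 84, so E = 42, V = 2E/3 = 28, F = 10 + 6 = 16.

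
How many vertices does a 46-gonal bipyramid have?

48

A bipyramid over an n-gon has 2n triangular faces and n + 2 vertices: V = 46 + 2 = 48, E = 3·46 = 138, F = 2·46 = 92.
Check: V − E + F = 48 − 138 + 92 = 2.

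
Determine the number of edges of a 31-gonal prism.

A prism on an n-gon has two n-gon bases and n rectangular sides: V = 2·31 = 62, E = 3·31 = 93, F = 31 + 2 = 33.
Check: V − E + F = 62 − 93 + 33 = 2.

93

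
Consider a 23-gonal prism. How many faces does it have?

25

A prism on an n-gon has two n-gon bases and n rectangular sides: V = 2·23 = 46, E = 3·23 = 69, F = 23 + 2 = 25.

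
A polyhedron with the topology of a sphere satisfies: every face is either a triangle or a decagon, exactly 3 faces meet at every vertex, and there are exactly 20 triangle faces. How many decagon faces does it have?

Let x be the number of decagons; then F = 20 + x.
Edge–face incidences: 2E = 3·20 + 10·x = 60 + 10x.
Every vertex has degree 3, so 3V = 2E.
Euler: V − E + F = 2 ⇒ (2E)/3 − E + (20 + x) = 2.
Multiply by 6: 2·(2E) − 3·(2E) + 6·(20 + x) = 12, i.e. 120 + 6x − (60 + 10x) = 12.
Collecting terms: −4x + 60 = 12, so −4x = −48, so x = 12.
Then 2E = 60 + 10·12 = 180, so E = 90, V = 2E/3 = 60, F = 20 + 12 = 32.

12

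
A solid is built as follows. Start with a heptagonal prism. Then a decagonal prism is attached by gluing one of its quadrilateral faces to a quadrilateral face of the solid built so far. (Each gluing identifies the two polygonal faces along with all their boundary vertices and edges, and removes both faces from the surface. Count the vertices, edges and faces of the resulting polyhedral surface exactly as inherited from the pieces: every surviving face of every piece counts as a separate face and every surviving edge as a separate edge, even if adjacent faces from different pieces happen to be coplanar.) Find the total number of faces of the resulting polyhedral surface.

19

A heptagonal prism: V=14, E=21, F=9.
Attach a decagonal prism (V=20, E=30, F=12) along a 4-gon: merge 4 vertices and 4 edges, delete both glued faces → V=30, E=47, F=19.
Check: V − E + F = 30 − 47 + 19 = 2.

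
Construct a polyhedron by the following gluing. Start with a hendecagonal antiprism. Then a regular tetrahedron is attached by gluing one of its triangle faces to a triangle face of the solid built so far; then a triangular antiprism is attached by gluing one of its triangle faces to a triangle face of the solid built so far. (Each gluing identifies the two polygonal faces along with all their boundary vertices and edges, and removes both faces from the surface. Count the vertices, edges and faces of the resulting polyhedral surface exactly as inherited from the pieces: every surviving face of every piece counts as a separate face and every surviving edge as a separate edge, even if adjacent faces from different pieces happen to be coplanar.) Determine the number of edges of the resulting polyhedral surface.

56

A hendecagonal antiprism: V=22, E=44, F=24.
Attach a regular tetrahedron (V=4, E=6, F=4) along a 3-gon: merge 3 vertices and 3 edges, delete both glued faces → V=23, E=47, F=26.
Attach a triangular antiprism (V=6, E=12, F=8) along a 3-gon: merge 3 vertices and 3 edges, delete both glued faces → V=26, E=56, F=32.
Check: V − E + F = 26 − 56 + 32 = 2.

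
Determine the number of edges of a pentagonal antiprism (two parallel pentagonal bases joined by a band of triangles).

An antiprism on an n-gon has two n-gon caps and 2n triangles: V = 2·5 = 10, E = 4·5 = 20, F = 2·5 + 2 = 12.

20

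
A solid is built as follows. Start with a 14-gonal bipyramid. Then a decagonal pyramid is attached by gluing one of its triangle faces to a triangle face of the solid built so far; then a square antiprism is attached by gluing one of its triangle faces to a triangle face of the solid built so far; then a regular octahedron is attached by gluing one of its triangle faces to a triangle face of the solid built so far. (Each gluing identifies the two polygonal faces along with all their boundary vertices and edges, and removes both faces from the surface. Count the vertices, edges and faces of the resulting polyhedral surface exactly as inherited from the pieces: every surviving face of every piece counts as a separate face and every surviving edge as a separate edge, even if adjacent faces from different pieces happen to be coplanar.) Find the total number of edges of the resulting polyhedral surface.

A 14-gonal bipyramid: V=16, E=42, F=28.
Attach a decagonal pyramid (V=11, E=20, F=11) along a 3-gon: merge 3 vertices and 3 edges, delete both glued faces → V=24, E=59, F=37.
Attach a square antiprism (V=8, E=16, F=10) along a 3-gon: merge 3 vertices and 3 edges, delete both glued faces → V=29, E=72, F=45.
Attach a regular octahedron (V=6, E=12, F=8) along a 3-gon: merge 3 vertices and 3 edges, delete both glued faces → V=32, E=81, F=51.
Check: V − E + F = 32 − 81 + 51 = 2.

81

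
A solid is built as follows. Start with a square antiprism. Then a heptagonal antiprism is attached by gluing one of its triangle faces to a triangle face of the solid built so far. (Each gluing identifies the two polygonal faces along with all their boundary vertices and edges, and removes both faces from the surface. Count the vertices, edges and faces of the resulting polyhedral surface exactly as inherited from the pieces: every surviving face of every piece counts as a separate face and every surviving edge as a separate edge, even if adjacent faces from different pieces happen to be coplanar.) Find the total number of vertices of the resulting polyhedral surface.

19

A square antiprism: V=8, E=16, F=10.
Attach a heptagonal antiprism (V=14, E=28, F=16) along a 3-gon: merge 3 vertices and 3 edges, delete both glued faces → V=19, E=41, F=24.
Check: V − E + F = 19 − 41 + 24 = 2.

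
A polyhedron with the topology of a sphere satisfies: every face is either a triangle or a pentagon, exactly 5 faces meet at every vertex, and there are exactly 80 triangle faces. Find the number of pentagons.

Let x be the number of pentagons; then F = 80 + x.
Edge–face incidences: 2E = 3·80 + 5·x = 240 + 5x.
Every vertex has degree 5, so 5V = 2E.
Euler: V − E + F = 2 ⇒ (2E)/5 − E + (80 + x) = 2.
Multiply by 10: 2·(2E) − 5·(2E) + 10·(80 + x) = 20, i.e. 800 + 10x − 3·(240 + 5x) = 20.
Collecting terms: −5x + 80 = 20, so −5x = −60, so x = 12.
Then 2E = 240 + 5·12 = 300, so E = 150, V = 2E/5 = 60, F = 80 + 12 = 92.

12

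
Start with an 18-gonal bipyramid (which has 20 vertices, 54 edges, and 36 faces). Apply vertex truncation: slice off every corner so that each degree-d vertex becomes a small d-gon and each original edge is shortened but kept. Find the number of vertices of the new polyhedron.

108

Truncation replaces each original edge-end by a new vertex, so V′ = 2E = 108.
Each original edge survives, and each old vertex of degree d contributes d new edges; summing degrees gives Σd = 2E, so E′ = E + 2E = 3E = 162.
Each original face survives and each original vertex becomes one new face: F′ = F + V = 56.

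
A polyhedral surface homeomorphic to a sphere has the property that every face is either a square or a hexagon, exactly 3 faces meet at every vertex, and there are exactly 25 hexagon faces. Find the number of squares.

Let x be the number of squares; then F = 25 + x.
Edge–face incidences: 2E = 6·25 + 4·x = 150 + 4x.
Every vertex has degree 3, so 3V = 2E.
Euler: V − E + F = 2 ⇒ (2E)/3 − E + (25 + x) = 2.
Multiply by 6: 2·(2E) − 3·(2E) + 6·(25 + x) = 12, i.e. 150 + 6x − (150 + 4x) = 12.
Collecting terms: 2x = 12, so x = 6.
Then 2E = 150 + 4·6 = 174, so E = 87, V = 2E/3 = 58, F = 25 + 6 = 31.

6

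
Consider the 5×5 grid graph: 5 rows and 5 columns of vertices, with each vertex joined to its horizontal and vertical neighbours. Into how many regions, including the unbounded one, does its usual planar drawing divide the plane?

The grid has V = 5·5 = 25 vertices and E = 5·4 + 5·4 = 40 edges.
F = 2 − V + E = 2 − 25 + 40 = 17.

17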